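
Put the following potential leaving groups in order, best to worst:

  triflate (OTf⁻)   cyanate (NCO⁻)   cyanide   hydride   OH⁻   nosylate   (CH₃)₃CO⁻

triflate (OTf⁻) > nosylate > cyanate (NCO⁻) > cyanide > OH⁻ > (CH₃)₃CO⁻ > hydride

triflate (OTf⁻): pKₐ(CF₃SO₃H (triflic acid)) ≈ -14
nosylate: pKₐ(p-O₂NC₆H₄SO₃H) ≈ -3.5
cyanate (NCO⁻): pKₐ(HOCN) ≈ 3.5
cyanide: pKₐ(HCN) ≈ 9.2
OH⁻: pKₐ(H₂O) ≈ 15.7 — strong base; essentially never leaves without prior activation
(CH₃)₃CO⁻: pKₐ(t-BuOH) ≈ 18
hydride: pKₐ(H₂) ≈ 36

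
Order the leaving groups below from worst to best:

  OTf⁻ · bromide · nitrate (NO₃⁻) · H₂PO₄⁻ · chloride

H₂PO₄⁻ < nitrate (NO₃⁻) < chloride < bromide < OTf⁻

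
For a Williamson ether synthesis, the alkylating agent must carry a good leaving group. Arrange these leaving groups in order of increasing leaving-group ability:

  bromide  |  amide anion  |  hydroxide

amide anion < hydroxide < bromide

Leaving-group ability tracks the stability of the departed species; conjugate-acid pKₐ is the usual yardstick (lower pKₐ → better LG).
bromide: pKₐ(HBr) ≈ -9
hydroxide: pKₐ(H₂O) ≈ 15.7
amide anion: pKₐ(NH₃) ≈ 38
Listed from poorest to best leaving group as asked.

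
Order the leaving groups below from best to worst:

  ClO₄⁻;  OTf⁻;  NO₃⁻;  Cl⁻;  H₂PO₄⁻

A good leaving group is a weak base: the lower the pKₐ of its conjugate acid, the more readily it departs.
OTf⁻: pKₐ(CF₃SO₃H (triflic acid)) ≈ -14
ClO₄⁻: pKₐ(HClO₄) ≈ -10
Cl⁻: pKₐ(HCl) ≈ -7
NO₃⁻: pKₐ(HNO₃) ≈ -1.3
H₂PO₄⁻: pKₐ(H₃PO₄) ≈ 2.1

OTf⁻ > ClO₄⁻ > Cl⁻ > NO₃⁻ > H₂PO₄⁻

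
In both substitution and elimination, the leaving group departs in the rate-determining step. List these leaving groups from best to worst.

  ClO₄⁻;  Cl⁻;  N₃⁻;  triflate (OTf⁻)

triflate (OTf⁻) > ClO₄⁻ > Cl⁻ > N₃⁻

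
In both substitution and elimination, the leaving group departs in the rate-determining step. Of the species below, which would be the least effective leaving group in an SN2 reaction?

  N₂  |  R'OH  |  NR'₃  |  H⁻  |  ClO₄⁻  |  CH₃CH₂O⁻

H⁻

The more stable X⁻ (or X) is on its own — i.e. the weaker a base it is — the better a leaving group it makes.
N₂: no meaningful conjugate acid; N₂ departs as an exceptionally stable neutral molecule
ClO₄⁻: pKₐ(HClO₄) ≈ -10
R'OH: pKₐ(R'OH₂⁺) ≈ -2.4
NR'₃: pKₐ(R'₃NH⁺) ≈ 10.7
CH₃CH₂O⁻: pKₐ(CH₃CH₂OH) ≈ 16
H⁻: pKₐ(H₂) ≈ 36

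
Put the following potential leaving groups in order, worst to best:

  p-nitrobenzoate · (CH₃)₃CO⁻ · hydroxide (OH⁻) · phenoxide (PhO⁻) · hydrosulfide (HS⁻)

p-nitrobenzoate: pKₐ(p-nitrobenzoic acid) ≈ 3.4
hydrosulfide (HS⁻): pKₐ(H₂S) ≈ 7
phenoxide (PhO⁻): pKₐ(C₆H₅OH (phenol)) ≈ 10
hydroxide (OH⁻): pKₐ(H₂O) ≈ 15.7
(CH₃)₃CO⁻: pKₐ(t-BuOH) ≈ 18
The question asks for worst first, so the sequence is read in increasing leaving-group ability.

(CH₃)₃CO⁻ < hydroxide (OH⁻) < phenoxide (PhO⁻) < hydrosulfide (HS⁻) < p-nitrobenzoate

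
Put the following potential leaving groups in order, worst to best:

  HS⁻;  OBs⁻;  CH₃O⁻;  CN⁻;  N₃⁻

OBs⁻: pKₐ(p-BrC₆H₄SO₃H) ≈ -2.8 — arenesulfonate with a p-bromo substituent
N₃⁻: pKₐ(HN₃) ≈ 4.7 — linear, resonance-stabilised
HS⁻: pKₐ(H₂S) ≈ 7 — larger and more polarisable than the oxygen analogue
CN⁻: pKₐ(HCN) ≈ 9.2
CH₃O⁻: pKₐ(CH₃OH) ≈ 15.5 — strong base; alkoxides do not leave unassisted
Reversing gives the worst-to-best order requested.

CH₃O⁻ < CN⁻ < HS⁻ < N₃⁻ < OBs⁻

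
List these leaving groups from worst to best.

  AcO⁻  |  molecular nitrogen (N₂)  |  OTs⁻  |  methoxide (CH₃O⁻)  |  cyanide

methoxide (CH₃O⁻) < cyanide < AcO⁻ < OTs⁻ < molecular nitrogen (N₂)

The more stable X⁻ (or X) is on its own — i.e. the weaker a base it is — the better a leaving group it makes.
molecular nitrogen (N₂): no meaningful conjugate acid; N₂ departs as an exceptionally stable neutral molecule
OTs⁻: pKₐ(p-CH₃C₆H₄SO₃H (TsOH)) ≈ -2.8
AcO⁻: pKₐ(CH₃COOH) ≈ 4.8 — resonance-stabilised but still a weak base
cyanide: pKₐ(HCN) ≈ 9.2 — sp carbon stabilises the charge somewhat, but still a poor LG
methoxide (CH₃O⁻): pKₐ(CH₃OH) ≈ 15.5
The question asks for worst first, so the sequence is read in increasing leaving-group ability.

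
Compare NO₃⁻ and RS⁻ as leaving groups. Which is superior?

NO₃⁻

NO₃⁻ is the better leaving group.
pKₐ(HNO₃) ≈ -1.3 versus pKₐ(RSH (a thiol)) ≈ 10.5: NO₃⁻ is the much weaker base.
Resonance-delocalised over three oxygens.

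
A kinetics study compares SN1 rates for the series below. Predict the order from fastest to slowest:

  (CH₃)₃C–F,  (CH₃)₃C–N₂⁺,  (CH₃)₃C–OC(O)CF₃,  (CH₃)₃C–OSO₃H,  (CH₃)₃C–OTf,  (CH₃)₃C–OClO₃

With the same alkyl group throughout, only the leaving group differentiates the rates.
The more stable X⁻ (or X) is on its own — i.e. the weaker a base it is — the better a leaving group it makes.
(CH₃)₃C–N₂⁺ loses N₂: no meaningful conjugate acid; N₂ departs as an exceptionally stable neutral molecule
(CH₃)₃C–OTf loses OTf⁻: pKₐ(CF₃SO₃H (triflic acid)) ≈ -14
(CH₃)₃C–OClO₃ loses ClO₄⁻: pKₐ(HClO₄) ≈ -10
(CH₃)₃C–OSO₃H loses HSO₄⁻: pKₐ(H₂SO₄) ≈ -3
(CH₃)₃C–OC(O)CF₃ loses CF₃COO⁻: pKₐ(CF₃COOH) ≈ 0.2
(CH₃)₃C–F loses F⁻: pKₐ(HF) ≈ 3.2

(CH₃)₃C–N₂⁺ > (CH₃)₃C–OTf > (CH₃)₃C–OClO₃ > (CH₃)₃C–OSO₃H > (CH₃)₃C–OC(O)CF₃ > (CH₃)₃C–F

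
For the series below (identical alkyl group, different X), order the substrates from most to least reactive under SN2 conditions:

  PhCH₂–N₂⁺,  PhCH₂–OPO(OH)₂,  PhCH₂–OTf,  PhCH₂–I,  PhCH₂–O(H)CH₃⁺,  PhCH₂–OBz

PhCH₂–N₂⁺ > PhCH₂–OTf > PhCH₂–I > PhCH₂–O(H)CH₃⁺ > PhCH₂–OPO(OH)₂ > PhCH₂–OBz

Identical carbon frameworks mean the comparison reduces to leaving-group quality.
A good leaving group is a weak base: the lower the pKₐ of its conjugate acid, the more readily it departs.
PhCH₂–N₂⁺ loses N₂: no meaningful conjugate acid; N₂ departs as an exceptionally stable neutral molecule
PhCH₂–OTf loses OTf⁻: pKₐ(CF₃SO₃H (triflic acid)) ≈ -14
PhCH₂–I loses I⁻: pKₐ(HI) ≈ -10
PhCH₂–O(H)CH₃⁺ loses R'OH: pKₐ(R'OH₂⁺) ≈ -2.4
PhCH₂–OPO(OH)₂ loses H₂PO₄⁻: pKₐ(H₃PO₄) ≈ 2.1
PhCH₂–OBz loses PhCOO⁻: pKₐ(C₆H₅COOH) ≈ 4.2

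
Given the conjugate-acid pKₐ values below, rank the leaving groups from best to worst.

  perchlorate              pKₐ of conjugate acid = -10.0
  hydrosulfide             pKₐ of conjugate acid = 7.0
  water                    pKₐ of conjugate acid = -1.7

perchlorate > water > hydrosulfide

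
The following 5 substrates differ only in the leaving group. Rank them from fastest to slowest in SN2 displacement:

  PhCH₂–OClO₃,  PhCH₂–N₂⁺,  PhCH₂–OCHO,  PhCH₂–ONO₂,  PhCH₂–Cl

PhCH₂–N₂⁺ > PhCH₂–OClO₃ > PhCH₂–Cl > PhCH₂–ONO₂ > PhCH₂–OCHO

Identical carbon frameworks mean the comparison reduces to leaving-group quality.
A good leaving group is a weak base: the lower the pKₐ of its conjugate acid, the more readily it departs.
PhCH₂–N₂⁺ loses N₂: no meaningful conjugate acid; N₂ departs as an exceptionally stable neutral molecule
PhCH₂–OClO₃ loses ClO₄⁻: pKₐ(HClO₄) ≈ -10
PhCH₂–Cl loses Cl⁻: pKₐ(HCl) ≈ -7
PhCH₂–ONO₂ loses NO₃⁻: pKₐ(HNO₃) ≈ -1.3
PhCH₂–OCHO loses HCOO⁻: pKₐ(HCOOH) ≈ 3.8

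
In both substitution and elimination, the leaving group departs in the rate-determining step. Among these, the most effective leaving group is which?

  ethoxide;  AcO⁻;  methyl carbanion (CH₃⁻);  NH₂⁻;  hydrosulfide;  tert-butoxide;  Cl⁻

Cl⁻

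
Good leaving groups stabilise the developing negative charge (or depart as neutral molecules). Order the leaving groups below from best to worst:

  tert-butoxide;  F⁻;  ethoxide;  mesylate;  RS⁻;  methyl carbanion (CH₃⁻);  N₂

N₂ > mesylate > F⁻ > RS⁻ > ethoxide > tert-butoxide > methyl carbanion (CH₃⁻)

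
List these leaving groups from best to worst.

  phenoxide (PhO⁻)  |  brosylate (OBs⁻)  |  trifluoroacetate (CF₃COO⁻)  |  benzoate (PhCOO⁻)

Leaving-group ability tracks the stability of the departed species; conjugate-acid pKₐ is the usual yardstick (lower pKₐ → better LG).
brosylate (OBs⁻): pKₐ(p-BrC₆H₄SO₃H) ≈ -2.8 — arenesulfonate with a p-bromo substituent
trifluoroacetate (CF₃COO⁻): pKₐ(CF₃COOH) ≈ 0.2
benzoate (PhCOO⁻): pKₐ(C₆H₅COOH) ≈ 4.2 — aryl carboxylate
phenoxide (PhO⁻): pKₐ(C₆H₅OH (phenol)) ≈ 10 — resonance into the ring helps, but still a poor LG

brosylate (OBs⁻) > trifluoroacetate (CF₃COO⁻) > benzoate (PhCOO⁻) > phenoxide (PhO⁻)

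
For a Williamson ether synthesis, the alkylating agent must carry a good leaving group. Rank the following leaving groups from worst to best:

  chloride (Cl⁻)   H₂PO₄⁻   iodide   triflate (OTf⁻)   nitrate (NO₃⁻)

Rank by basicity of the departing species: weakest base leaves most easily.
triflate (OTf⁻): pKₐ(CF₃SO₃H (triflic acid)) ≈ -14
iodide: pKₐ(HI) ≈ -10
chloride (Cl⁻): pKₐ(HCl) ≈ -7
nitrate (NO₃⁻): pKₐ(HNO₃) ≈ -1.3
H₂PO₄⁻: pKₐ(H₃PO₄) ≈ 2.1
Reversing gives the worst-to-best order requested.

H₂PO₄⁻ < nitrate (NO₃⁻) < chloride (Cl⁻) < iodide < triflate (OTf⁻)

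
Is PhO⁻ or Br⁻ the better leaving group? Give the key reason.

Br⁻ is the better leaving group.
pKₐ(HBr) ≈ -9 versus pKₐ(C₆H₅OH (phenol)) ≈ 10: Br⁻ is the much weaker base.
Weak base; good leaving group.

Br⁻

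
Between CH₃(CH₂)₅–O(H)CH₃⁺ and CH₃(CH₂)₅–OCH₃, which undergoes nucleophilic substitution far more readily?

CH₃(CH₂)₅–O(H)CH₃⁺

From CH₃(CH₂)₅–OCH₃ the departing group would be CH₃O⁻ (pKₐ(CH₃OH) ≈ 15.5). Strong base; alkoxides do not leave unassisted.
From CH₃(CH₂)₅–O(H)CH₃⁺ the leaving group is R'OH (pKₐ(R'OH₂⁺) ≈ -2.4). Neutral; leaves from a protonated ether (an oxonium ion, R–O(H)R'⁺).
(In practice CH₃(CH₂)₅–O(H)CH₃⁺ is made from CH₃(CH₂)₅–OCH₃ by protonation with concentrated HI, allowing neutral methanol, rather than methoxide, to depart.)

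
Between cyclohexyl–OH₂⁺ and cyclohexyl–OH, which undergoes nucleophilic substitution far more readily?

From cyclohexyl–OH the departing group would be OH⁻ (pKₐ(H₂O) ≈ 15.7). Strong base; essentially never leaves without prior activation.
From cyclohexyl–OH₂⁺ the leaving group is H₂O (pKₐ(H₃O⁺) ≈ -1.7). Neutral; leaves from a protonated alcohol (R–OH₂⁺).
(In practice cyclohexyl–OH₂⁺ is made from cyclohexyl–OH by protonation with strong acid, converting the leaving group from hydroxide to neutral water.)

cyclohexyl–OH₂⁺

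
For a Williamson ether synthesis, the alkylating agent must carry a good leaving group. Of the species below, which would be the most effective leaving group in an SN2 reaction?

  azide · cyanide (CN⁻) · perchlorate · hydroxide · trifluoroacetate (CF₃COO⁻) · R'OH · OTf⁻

Rank by basicity of the departing species: weakest base leaves most easily.
OTf⁻: pKₐ(CF₃SO₃H (triflic acid)) ≈ -14
perchlorate: pKₐ(HClO₄) ≈ -10
R'OH: pKₐ(R'OH₂⁺) ≈ -2.4
trifluoroacetate (CF₃COO⁻): pKₐ(CF₃COOH) ≈ 0.2
azide: pKₐ(HN₃) ≈ 4.7
cyanide (CN⁻): pKₐ(HCN) ≈ 9.2
hydroxide: pKₐ(H₂O) ≈ 15.7

OTf⁻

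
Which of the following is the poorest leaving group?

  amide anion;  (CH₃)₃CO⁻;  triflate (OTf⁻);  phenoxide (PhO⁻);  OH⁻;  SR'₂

amide anion

Leaving-group ability tracks the stability of the departed species; conjugate-acid pKₐ is the usual yardstick (lower pKₐ → better LG).
triflate (OTf⁻): pKₐ(CF₃SO₃H (triflic acid)) ≈ -14
SR'₂: pKₐ(R'₂SH⁺) ≈ -7
phenoxide (PhO⁻): pKₐ(C₆H₅OH (phenol)) ≈ 10
OH⁻: pKₐ(H₂O) ≈ 15.7
(CH₃)₃CO⁻: pKₐ(t-BuOH) ≈ 18
amide anion: pKₐ(NH₃) ≈ 38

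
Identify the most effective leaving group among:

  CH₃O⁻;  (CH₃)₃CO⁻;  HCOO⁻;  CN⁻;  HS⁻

HCOO⁻

A good leaving group is a weak base: the lower the pKₐ of its conjugate acid, the more readily it departs.
HCOO⁻: pKₐ(HCOOH) ≈ 3.8
HS⁻: pKₐ(H₂S) ≈ 7
CN⁻: pKₐ(HCN) ≈ 9.2
CH₃O⁻: pKₐ(CH₃OH) ≈ 15.5
(CH₃)₃CO⁻: pKₐ(t-BuOH) ≈ 18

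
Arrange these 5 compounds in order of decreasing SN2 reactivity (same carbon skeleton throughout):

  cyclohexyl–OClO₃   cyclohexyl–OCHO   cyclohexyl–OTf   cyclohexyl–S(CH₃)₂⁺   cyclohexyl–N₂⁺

cyclohexyl–N₂⁺ > cyclohexyl–OTf > cyclohexyl–OClO₃ > cyclohexyl–S(CH₃)₂⁺ > cyclohexyl–OCHO

With the same alkyl group throughout, only the leaving group differentiates the rates.
The more stable X⁻ (or X) is on its own — i.e. the weaker a base it is — the better a leaving group it makes.
cyclohexyl–N₂⁺ loses N₂: no meaningful conjugate acid; N₂ departs as an exceptionally stable neutral molecule
cyclohexyl–OTf loses OTf⁻: pKₐ(CF₃SO₃H (triflic acid)) ≈ -14
cyclohexyl–OClO₃ loses ClO₄⁻: pKₐ(HClO₄) ≈ -10
cyclohexyl–S(CH₃)₂⁺ loses SR'₂: pKₐ(R'₂SH⁺) ≈ -7
cyclohexyl–OCHO loses HCOO⁻: pKₐ(HCOOH) ≈ 3.8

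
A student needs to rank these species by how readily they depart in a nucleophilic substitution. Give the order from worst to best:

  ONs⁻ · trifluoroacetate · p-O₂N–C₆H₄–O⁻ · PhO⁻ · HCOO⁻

PhO⁻ < p-O₂N–C₆H₄–O⁻ < HCOO⁻ < trifluoroacetate < ONs⁻

ONs⁻: pKₐ(p-O₂NC₆H₄SO₃H) ≈ -3.5 — p-nitro group further stabilises the sulfonate
trifluoroacetate: pKₐ(CF₃COOH) ≈ 0.2
HCOO⁻: pKₐ(HCOOH) ≈ 3.8 — resonance-stabilised carboxylate
p-O₂N–C₆H₄–O⁻: pKₐ(p-nitrophenol) ≈ 7.2 — nitro group delocalises the charge; the classic chromogenic LG
PhO⁻: pKₐ(C₆H₅OH (phenol)) ≈ 10 — resonance into the ring helps, but still a poor LG
Listed from poorest to best leaving group as asked.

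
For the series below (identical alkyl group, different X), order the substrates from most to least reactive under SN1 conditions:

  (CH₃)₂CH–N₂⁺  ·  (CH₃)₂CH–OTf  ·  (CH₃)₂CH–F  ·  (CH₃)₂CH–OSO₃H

(CH₃)₂CH–N₂⁺ > (CH₃)₂CH–OTf > (CH₃)₂CH–OSO₃H > (CH₃)₂CH–F

The skeletons are identical, so relative rate is governed entirely by leaving-group ability.
Leaving-group ability tracks the stability of the departed species; conjugate-acid pKₐ is the usual yardstick (lower pKₐ → better LG).
(CH₃)₂CH–N₂⁺ loses N₂: no meaningful conjugate acid; N₂ departs as an exceptionally stable neutral molecule
(CH₃)₂CH–OTf loses OTf⁻: pKₐ(CF₃SO₃H (triflic acid)) ≈ -14
(CH₃)₂CH–OSO₃H loses HSO₄⁻: pKₐ(H₂SO₄) ≈ -3
(CH₃)₂CH–F loses F⁻: pKₐ(HF) ≈ 3.2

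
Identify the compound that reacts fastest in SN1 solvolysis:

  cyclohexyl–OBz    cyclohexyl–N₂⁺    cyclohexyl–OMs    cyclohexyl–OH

cyclohexyl–N₂⁺

Identical carbon frameworks mean the comparison reduces to leaving-group quality.
Rank by basicity of the departing species: weakest base leaves most easily.
cyclohexyl–N₂⁺ loses N₂: no meaningful conjugate acid; N₂ departs as an exceptionally stable neutral molecule
cyclohexyl–OMs loses OMs⁻: pKₐ(CH₃SO₃H (MsOH)) ≈ -1.9
cyclohexyl–OBz loses PhCOO⁻: pKₐ(C₆H₅COOH) ≈ 4.2
cyclohexyl–OH loses OH⁻: pKₐ(H₂O) ≈ 15.7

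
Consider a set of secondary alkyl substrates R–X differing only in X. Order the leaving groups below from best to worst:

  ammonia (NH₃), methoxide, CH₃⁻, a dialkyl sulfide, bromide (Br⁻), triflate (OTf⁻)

Leaving-group ability tracks the stability of the departed species; conjugate-acid pKₐ is the usual yardstick (lower pKₐ → better LG).
triflate (OTf⁻): pKₐ(CF₃SO₃H (triflic acid)) ≈ -14
bromide (Br⁻): pKₐ(HBr) ≈ -9
a dialkyl sulfide: pKₐ(R'₂SH⁺) ≈ -7
ammonia (NH₃): pKₐ(NH₄⁺) ≈ 9.2
methoxide: pKₐ(CH₃OH) ≈ 15.5
CH₃⁻: pKₐ(CH₄) ≈ 48

triflate (OTf⁻) > bromide (Br⁻) > a dialkyl sulfide > ammonia (NH₃) > methoxide > CH₃⁻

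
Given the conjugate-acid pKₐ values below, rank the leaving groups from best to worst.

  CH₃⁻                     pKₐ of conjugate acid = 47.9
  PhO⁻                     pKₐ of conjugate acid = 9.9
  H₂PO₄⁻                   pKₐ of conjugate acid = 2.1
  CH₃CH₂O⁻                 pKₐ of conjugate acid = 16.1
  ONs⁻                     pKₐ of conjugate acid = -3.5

ONs⁻ > H₂PO₄⁻ > PhO⁻ > CH₃CH₂O⁻ > CH₃⁻

Lower conjugate-acid pKₐ ⇒ weaker base ⇒ better leaving group.
Sorting by the given values: ONs⁻ (-3.5), H₂PO₄⁻ (2.1), PhO⁻ (9.9), CH₃CH₂O⁻ (16.1), CH₃⁻ (47.9).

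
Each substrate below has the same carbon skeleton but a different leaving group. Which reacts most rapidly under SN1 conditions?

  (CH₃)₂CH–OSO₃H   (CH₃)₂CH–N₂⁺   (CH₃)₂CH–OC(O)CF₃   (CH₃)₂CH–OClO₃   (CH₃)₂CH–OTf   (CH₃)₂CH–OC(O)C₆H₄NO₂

(CH₃)₂CH–N₂⁺

Identical carbon frameworks mean the comparison reduces to leaving-group quality.
Leaving-group ability tracks the stability of the departed species; conjugate-acid pKₐ is the usual yardstick (lower pKₐ → better LG).
(CH₃)₂CH–N₂⁺ loses N₂: no meaningful conjugate acid; N₂ departs as an exceptionally stable neutral molecule
(CH₃)₂CH–OTf loses OTf⁻: pKₐ(CF₃SO₃H (triflic acid)) ≈ -14
(CH₃)₂CH–OClO₃ loses ClO₄⁻: pKₐ(HClO₄) ≈ -10
(CH₃)₂CH–OSO₃H loses HSO₄⁻: pKₐ(H₂SO₄) ≈ -3
(CH₃)₂CH–OC(O)CF₃ loses CF₃COO⁻: pKₐ(CF₃COOH) ≈ 0.2
(CH₃)₂CH–OC(O)C₆H₄NO₂ loses p-O₂N–C₆H₄–COO⁻: pKₐ(p-nitrobenzoic acid) ≈ 3.4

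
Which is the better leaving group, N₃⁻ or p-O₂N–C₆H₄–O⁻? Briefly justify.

N₃⁻

N₃⁻ is the better leaving group.
pKₐ(HN₃) ≈ 4.7 versus pKₐ(p-nitrophenol) ≈ 7.2: N₃⁻ is the much weaker base.
Linear, resonance-stabilised.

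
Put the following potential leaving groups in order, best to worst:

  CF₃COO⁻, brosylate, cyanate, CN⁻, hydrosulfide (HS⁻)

Rank by basicity of the departing species: weakest base leaves most easily.
brosylate: pKₐ(p-BrC₆H₄SO₃H) ≈ -2.8 — arenesulfonate with a p-bromo substituent
CF₃COO⁻: pKₐ(CF₃COOH) ≈ 0.2 — strongly electron-withdrawing CF₃ stabilises the carboxylate
cyanate: pKₐ(HOCN) ≈ 3.5
hydrosulfide (HS⁻): pKₐ(H₂S) ≈ 7
CN⁻: pKₐ(HCN) ≈ 9.2

brosylate > CF₃COO⁻ > cyanate > hydrosulfide (HS⁻) > CN⁻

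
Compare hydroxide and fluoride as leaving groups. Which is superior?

fluoride

fluoride is the better leaving group.
pKₐ(HF) ≈ 3.2 versus pKₐ(H₂O) ≈ 15.7: fluoride is the much weaker base.
Small and strongly basic; the poor halide leaving group.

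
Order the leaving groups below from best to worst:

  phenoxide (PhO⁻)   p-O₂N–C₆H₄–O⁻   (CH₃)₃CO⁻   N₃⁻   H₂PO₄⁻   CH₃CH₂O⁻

H₂PO₄⁻ > N₃⁻ > p-O₂N–C₆H₄–O⁻ > phenoxide (PhO⁻) > CH₃CH₂O⁻ > (CH₃)₃CO⁻

The more stable X⁻ (or X) is on its own — i.e. the weaker a base it is — the better a leaving group it makes.
H₂PO₄⁻: pKₐ(H₃PO₄) ≈ 2.1 — moderate base; biological leaving group after further activation
N₃⁻: pKₐ(HN₃) ≈ 4.7 — linear, resonance-stabilised
p-O₂N–C₆H₄–O⁻: pKₐ(p-nitrophenol) ≈ 7.2
phenoxide (PhO⁻): pKₐ(C₆H₅OH (phenol)) ≈ 10 — resonance into the ring helps, but still a poor LG
CH₃CH₂O⁻: pKₐ(CH₃CH₂OH) ≈ 16 — strong base; alkoxides do not leave unassisted
(CH₃)₃CO⁻: pKₐ(t-BuOH) ≈ 18 — bulky, strongly basic alkoxide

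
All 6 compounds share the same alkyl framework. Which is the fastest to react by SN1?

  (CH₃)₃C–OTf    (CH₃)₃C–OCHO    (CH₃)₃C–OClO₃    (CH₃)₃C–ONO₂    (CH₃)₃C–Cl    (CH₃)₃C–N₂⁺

(CH₃)₃C–N₂⁺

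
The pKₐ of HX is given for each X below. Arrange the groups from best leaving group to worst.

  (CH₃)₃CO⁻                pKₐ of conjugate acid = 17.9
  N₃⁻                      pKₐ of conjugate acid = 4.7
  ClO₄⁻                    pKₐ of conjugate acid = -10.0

ClO₄⁻ > N₃⁻ > (CH₃)₃CO⁻

Lower conjugate-acid pKₐ ⇒ weaker base ⇒ better leaving group.
Sorting by the given values: ClO₄⁻ (-10.0), N₃⁻ (4.7), (CH₃)₃CO⁻ (17.9).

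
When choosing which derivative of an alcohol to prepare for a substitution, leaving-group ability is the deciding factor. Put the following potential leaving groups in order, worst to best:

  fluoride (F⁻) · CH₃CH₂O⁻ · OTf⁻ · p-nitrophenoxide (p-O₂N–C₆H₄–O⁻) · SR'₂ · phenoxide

Leaving-group ability tracks the stability of the departed species; conjugate-acid pKₐ is the usual yardstick (lower pKₐ → better LG).
OTf⁻: pKₐ(CF₃SO₃H (triflic acid)) ≈ -14 — charge spread over three oxygens and a CF₃ group; the premier leaving group in synthesis
SR'₂: pKₐ(R'₂SH⁺) ≈ -7 — neutral; leaves from a sulfonium salt (R–SR'₂⁺)
fluoride (F⁻): pKₐ(HF) ≈ 3.2
p-nitrophenoxide (p-O₂N–C₆H₄–O⁻): pKₐ(p-nitrophenol) ≈ 7.2 — nitro group delocalises the charge; the classic chromogenic LG
phenoxide: pKₐ(C₆H₅OH (phenol)) ≈ 10 — resonance into the ring helps, but still a poor LG
CH₃CH₂O⁻: pKₐ(CH₃CH₂OH) ≈ 16 — strong base; alkoxides do not leave unassisted
Listed from poorest to best leaving group as asked.

CH₃CH₂O⁻ < phenoxide < p-nitrophenoxide (p-O₂N–C₆H₄–O⁻) < fluoride (F⁻) < SR'₂ < OTf⁻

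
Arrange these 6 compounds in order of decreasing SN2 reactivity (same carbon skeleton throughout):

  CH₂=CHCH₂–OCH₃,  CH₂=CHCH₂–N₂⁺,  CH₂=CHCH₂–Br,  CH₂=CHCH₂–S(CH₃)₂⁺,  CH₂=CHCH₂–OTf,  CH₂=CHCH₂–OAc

CH₂=CHCH₂–N₂⁺ > CH₂=CHCH₂–OTf > CH₂=CHCH₂–Br > CH₂=CHCH₂–S(CH₃)₂⁺ > CH₂=CHCH₂–OAc > CH₂=CHCH₂–OCH₃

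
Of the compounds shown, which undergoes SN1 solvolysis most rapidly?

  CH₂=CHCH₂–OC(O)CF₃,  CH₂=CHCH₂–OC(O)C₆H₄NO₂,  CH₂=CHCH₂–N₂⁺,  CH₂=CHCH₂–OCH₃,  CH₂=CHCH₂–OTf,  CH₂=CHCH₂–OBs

CH₂=CHCH₂–N₂⁺

Same R in every case — rank the leaving groups.
Leaving-group ability tracks the stability of the departed species; conjugate-acid pKₐ is the usual yardstick (lower pKₐ → better LG).
CH₂=CHCH₂–N₂⁺ loses N₂: no meaningful conjugate acid; N₂ departs as an exceptionally stable neutral molecule
CH₂=CHCH₂–OTf loses OTf⁻: pKₐ(CF₃SO₃H (triflic acid)) ≈ -14
CH₂=CHCH₂–OBs loses OBs⁻: pKₐ(p-BrC₆H₄SO₃H) ≈ -2.8
CH₂=CHCH₂–OC(O)CF₃ loses CF₃COO⁻: pKₐ(CF₃COOH) ≈ 0.2
CH₂=CHCH₂–OC(O)C₆H₄NO₂ loses p-O₂N–C₆H₄–COO⁻: pKₐ(p-nitrobenzoic acid) ≈ 3.4
CH₂=CHCH₂–OCH₃ loses CH₃O⁻: pKₐ(CH₃OH) ≈ 15.5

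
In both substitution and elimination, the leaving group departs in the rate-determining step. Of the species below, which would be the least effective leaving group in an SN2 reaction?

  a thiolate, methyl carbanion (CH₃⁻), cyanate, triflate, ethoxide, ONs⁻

methyl carbanion (CH₃⁻)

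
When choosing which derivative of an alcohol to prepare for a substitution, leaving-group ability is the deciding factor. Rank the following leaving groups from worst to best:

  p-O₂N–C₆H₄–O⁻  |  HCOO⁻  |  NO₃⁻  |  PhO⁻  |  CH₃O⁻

NO₃⁻: pKₐ(HNO₃) ≈ -1.3 — resonance-delocalised over three oxygens
HCOO⁻: pKₐ(HCOOH) ≈ 3.8
p-O₂N–C₆H₄–O⁻: pKₐ(p-nitrophenol) ≈ 7.2 — nitro group delocalises the charge; the classic chromogenic LG
PhO⁻: pKₐ(C₆H₅OH (phenol)) ≈ 10 — resonance into the ring helps, but still a poor LG
CH₃O⁻: pKₐ(CH₃OH) ≈ 15.5 — strong base; alkoxides do not leave unassisted
The question asks for worst first, so the sequence is read in increasing leaving-group ability.

CH₃O⁻ < PhO⁻ < p-O₂N–C₆H₄–O⁻ < HCOO⁻ < NO₃⁻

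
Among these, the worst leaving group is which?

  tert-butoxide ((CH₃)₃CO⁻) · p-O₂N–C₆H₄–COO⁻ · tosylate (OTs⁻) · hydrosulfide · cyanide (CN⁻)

tert-butoxide ((CH₃)₃CO⁻)

Leaving-group ability tracks the stability of the departed species; conjugate-acid pKₐ is the usual yardstick (lower pKₐ → better LG).
tosylate (OTs⁻): pKₐ(p-CH₃C₆H₄SO₃H (TsOH)) ≈ -2.8
p-O₂N–C₆H₄–COO⁻: pKₐ(p-nitrobenzoic acid) ≈ 3.4
hydrosulfide: pKₐ(H₂S) ≈ 7
cyanide (CN⁻): pKₐ(HCN) ≈ 9.2
tert-butoxide ((CH₃)₃CO⁻): pKₐ(t-BuOH) ≈ 18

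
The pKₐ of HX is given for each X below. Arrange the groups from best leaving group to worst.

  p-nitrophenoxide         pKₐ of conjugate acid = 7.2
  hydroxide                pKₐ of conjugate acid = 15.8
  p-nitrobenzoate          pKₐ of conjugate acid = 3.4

p-nitrobenzoate > p-nitrophenoxide > hydroxide

Lower conjugate-acid pKₐ ⇒ weaker base ⇒ better leaving group.
Sorting by the given values: p-nitrobenzoate (3.4), p-nitrophenoxide (7.2), hydroxide (15.8).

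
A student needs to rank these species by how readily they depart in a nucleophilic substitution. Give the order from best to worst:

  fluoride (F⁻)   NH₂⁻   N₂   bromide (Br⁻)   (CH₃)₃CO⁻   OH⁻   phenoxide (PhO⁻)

Rank by basicity of the departing species: weakest base leaves most easily.
N₂: no meaningful conjugate acid; N₂ departs as an exceptionally stable neutral molecule
bromide (Br⁻): pKₐ(HBr) ≈ -9
fluoride (F⁻): pKₐ(HF) ≈ 3.2
phenoxide (PhO⁻): pKₐ(C₆H₅OH (phenol)) ≈ 10
OH⁻: pKₐ(H₂O) ≈ 15.7
(CH₃)₃CO⁻: pKₐ(t-BuOH) ≈ 18
NH₂⁻: pKₐ(NH₃) ≈ 38

N₂ > bromide (Br⁻) > fluoride (F⁻) > phenoxide (PhO⁻) > OH⁻ > (CH₃)₃CO⁻ > NH₂⁻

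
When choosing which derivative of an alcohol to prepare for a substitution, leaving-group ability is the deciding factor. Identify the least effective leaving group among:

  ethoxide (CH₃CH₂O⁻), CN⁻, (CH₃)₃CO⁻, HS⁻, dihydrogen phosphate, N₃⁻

(CH₃)₃CO⁻

Rank by basicity of the departing species: weakest base leaves most easily.
dihydrogen phosphate: pKₐ(H₃PO₄) ≈ 2.1
N₃⁻: pKₐ(HN₃) ≈ 4.7
HS⁻: pKₐ(H₂S) ≈ 7
CN⁻: pKₐ(HCN) ≈ 9.2
ethoxide (CH₃CH₂O⁻): pKₐ(CH₃CH₂OH) ≈ 16
(CH₃)₃CO⁻: pKₐ(t-BuOH) ≈ 18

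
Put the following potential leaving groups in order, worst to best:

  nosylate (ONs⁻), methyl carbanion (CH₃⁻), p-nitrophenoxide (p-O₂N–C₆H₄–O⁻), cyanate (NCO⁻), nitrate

nosylate (ONs⁻): pKₐ(p-O₂NC₆H₄SO₃H) ≈ -3.5
nitrate: pKₐ(HNO₃) ≈ -1.3 — resonance-delocalised over three oxygens
cyanate (NCO⁻): pKₐ(HOCN) ≈ 3.5
p-nitrophenoxide (p-O₂N–C₆H₄–O⁻): pKₐ(p-nitrophenol) ≈ 7.2 — nitro group delocalises the charge; the classic chromogenic LG
methyl carbanion (CH₃⁻): pKₐ(CH₄) ≈ 48 — unstabilised carbanion; the worst conceivable leaving group
The question asks for worst first, so the sequence is read in increasing leaving-group ability.

methyl carbanion (CH₃⁻) < p-nitrophenoxide (p-O₂N–C₆H₄–O⁻) < cyanate (NCO⁻) < nitrate < nosylate (ONs⁻)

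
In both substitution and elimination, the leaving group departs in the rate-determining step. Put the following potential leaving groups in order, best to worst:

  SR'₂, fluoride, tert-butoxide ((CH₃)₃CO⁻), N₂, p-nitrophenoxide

N₂ > SR'₂ > fluoride > p-nitrophenoxide > tert-butoxide ((CH₃)₃CO⁻)

A good leaving group is a weak base: the lower the pKₐ of its conjugate acid, the more readily it departs.
N₂: no meaningful conjugate acid; N₂ departs as an exceptionally stable neutral molecule
SR'₂: pKₐ(R'₂SH⁺) ≈ -7 — neutral; leaves from a sulfonium salt (R–SR'₂⁺)
fluoride: pKₐ(HF) ≈ 3.2 — small and strongly basic; the poor halide leaving group
p-nitrophenoxide: pKₐ(p-nitrophenol) ≈ 7.2 — nitro group delocalises the charge; the classic chromogenic LG
tert-butoxide ((CH₃)₃CO⁻): pKₐ(t-BuOH) ≈ 18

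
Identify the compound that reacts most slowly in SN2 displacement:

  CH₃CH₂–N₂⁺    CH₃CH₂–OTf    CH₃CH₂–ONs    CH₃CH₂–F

CH₃CH₂–F

With the same alkyl group throughout, only the leaving group differentiates the rates.
The more stable X⁻ (or X) is on its own — i.e. the weaker a base it is — the better a leaving group it makes.
CH₃CH₂–N₂⁺ loses N₂: no meaningful conjugate acid; N₂ departs as an exceptionally stable neutral molecule
CH₃CH₂–OTf loses OTf⁻: pKₐ(CF₃SO₃H (triflic acid)) ≈ -14
CH₃CH₂–ONs loses ONs⁻: pKₐ(p-O₂NC₆H₄SO₃H) ≈ -3.5
CH₃CH₂–F loses F⁻: pKₐ(HF) ≈ 3.2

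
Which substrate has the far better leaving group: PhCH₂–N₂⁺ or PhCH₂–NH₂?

PhCH₂–N₂⁺

From PhCH₂–NH₂ the departing group would be NH₂⁻ (pKₐ(NH₃) ≈ 38). Extremely strong base; never a leaving group.
From PhCH₂–N₂⁺ the leaving group is N₂ (no meaningful conjugate acid; N₂ departs as an exceptionally stable neutral molecule).
(In practice PhCH₂–N₂⁺ is made from PhCH₂–NH₂ by diazotisation (NaNO₂ / HCl, 0 °C), generating a diazonium salt that expels N₂.)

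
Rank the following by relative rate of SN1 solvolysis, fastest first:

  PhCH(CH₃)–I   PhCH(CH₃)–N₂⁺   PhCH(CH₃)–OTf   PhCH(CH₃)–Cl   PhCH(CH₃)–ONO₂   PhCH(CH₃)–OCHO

PhCH(CH₃)–N₂⁺ > PhCH(CH₃)–OTf > PhCH(CH₃)–I > PhCH(CH₃)–Cl > PhCH(CH₃)–ONO₂ > PhCH(CH₃)–OCHO

Same R in every case — rank the leaving groups.
A good leaving group is a weak base: the lower the pKₐ of its conjugate acid, the more readily it departs.
PhCH(CH₃)–N₂⁺ loses N₂: no meaningful conjugate acid; N₂ departs as an exceptionally stable neutral molecule
PhCH(CH₃)–OTf loses OTf⁻: pKₐ(CF₃SO₃H (triflic acid)) ≈ -14
PhCH(CH₃)–I loses I⁻: pKₐ(HI) ≈ -10
PhCH(CH₃)–Cl loses Cl⁻: pKₐ(HCl) ≈ -7
PhCH(CH₃)–ONO₂ loses NO₃⁻: pKₐ(HNO₃) ≈ -1.3
PhCH(CH₃)–OCHO loses HCOO⁻: pKₐ(HCOOH) ≈ 3.8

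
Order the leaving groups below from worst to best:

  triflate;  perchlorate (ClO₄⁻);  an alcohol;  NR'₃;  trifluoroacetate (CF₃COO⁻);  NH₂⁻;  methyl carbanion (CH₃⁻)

triflate: pKₐ(CF₃SO₃H (triflic acid)) ≈ -14
perchlorate (ClO₄⁻): pKₐ(HClO₄) ≈ -10
an alcohol: pKₐ(R'OH₂⁺) ≈ -2.4 — neutral; leaves from a protonated ether (an oxonium ion, R–O(H)R'⁺)
trifluoroacetate (CF₃COO⁻): pKₐ(CF₃COOH) ≈ 0.2 — strongly electron-withdrawing CF₃ stabilises the carboxylate
NR'₃: pKₐ(R'₃NH⁺) ≈ 10.7
NH₂⁻: pKₐ(NH₃) ≈ 38 — extremely strong base; never a leaving group
methyl carbanion (CH₃⁻): pKₐ(CH₄) ≈ 48 — unstabilised carbanion; the worst conceivable leaving group
Reversing gives the worst-to-best order requested.

methyl carbanion (CH₃⁻) < NH₂⁻ < NR'₃ < trifluoroacetate (CF₃COO⁻) < an alcohol < perchlorate (ClO₄⁻) < triflate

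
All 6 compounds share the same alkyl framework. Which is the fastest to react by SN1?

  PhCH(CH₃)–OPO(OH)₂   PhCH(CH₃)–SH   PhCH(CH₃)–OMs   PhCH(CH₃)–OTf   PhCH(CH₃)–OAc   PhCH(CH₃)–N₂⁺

PhCH(CH₃)–N₂⁺

Identical carbon frameworks mean the comparison reduces to leaving-group quality.
Rank by basicity of the departing species: weakest base leaves most easily.
PhCH(CH₃)–N₂⁺ loses N₂: no meaningful conjugate acid; N₂ departs as an exceptionally stable neutral molecule
PhCH(CH₃)–OTf loses OTf⁻: pKₐ(CF₃SO₃H (triflic acid)) ≈ -14
PhCH(CH₃)–OMs loses OMs⁻: pKₐ(CH₃SO₃H (MsOH)) ≈ -1.9
PhCH(CH₃)–OPO(OH)₂ loses H₂PO₄⁻: pKₐ(H₃PO₄) ≈ 2.1
PhCH(CH₃)–OAc loses AcO⁻: pKₐ(CH₃COOH) ≈ 4.8
PhCH(CH₃)–SH loses HS⁻: pKₐ(H₂S) ≈ 7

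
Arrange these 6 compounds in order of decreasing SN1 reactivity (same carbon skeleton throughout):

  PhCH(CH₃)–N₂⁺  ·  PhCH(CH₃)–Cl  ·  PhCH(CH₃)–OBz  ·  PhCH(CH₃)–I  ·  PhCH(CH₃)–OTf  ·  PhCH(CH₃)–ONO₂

PhCH(CH₃)–N₂⁺ > PhCH(CH₃)–OTf > PhCH(CH₃)–I > PhCH(CH₃)–Cl > PhCH(CH₃)–ONO₂ > PhCH(CH₃)–OBz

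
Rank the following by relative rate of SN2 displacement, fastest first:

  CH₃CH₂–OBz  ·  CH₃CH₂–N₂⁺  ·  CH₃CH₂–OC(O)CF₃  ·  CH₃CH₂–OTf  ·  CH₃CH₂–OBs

CH₃CH₂–N₂⁺ > CH₃CH₂–OTf > CH₃CH₂–OBs > CH₃CH₂–OC(O)CF₃ > CH₃CH₂–OBz

With the same alkyl group throughout, only the leaving group differentiates the rates.
Rank by basicity of the departing species: weakest base leaves most easily.
CH₃CH₂–N₂⁺ loses N₂: no meaningful conjugate acid; N₂ departs as an exceptionally stable neutral molecule
CH₃CH₂–OTf loses OTf⁻: pKₐ(CF₃SO₃H (triflic acid)) ≈ -14
CH₃CH₂–OBs loses OBs⁻: pKₐ(p-BrC₆H₄SO₃H) ≈ -2.8
CH₃CH₂–OC(O)CF₃ loses CF₃COO⁻: pKₐ(CF₃COOH) ≈ 0.2
CH₃CH₂–OBz loses PhCOO⁻: pKₐ(C₆H₅COOH) ≈ 4.2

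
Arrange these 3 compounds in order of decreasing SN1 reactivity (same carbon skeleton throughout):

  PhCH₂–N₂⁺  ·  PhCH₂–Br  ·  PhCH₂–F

The skeletons are identical, so relative rate is governed entirely by leaving-group ability.
Rank by basicity of the departing species: weakest base leaves most easily.
PhCH₂–N₂⁺ loses N₂: no meaningful conjugate acid; N₂ departs as an exceptionally stable neutral molecule
PhCH₂–Br loses Br⁻: pKₐ(HBr) ≈ -9
PhCH₂–F loses F⁻: pKₐ(HF) ≈ 3.2

PhCH₂–N₂⁺ > PhCH₂–Br > PhCH₂–F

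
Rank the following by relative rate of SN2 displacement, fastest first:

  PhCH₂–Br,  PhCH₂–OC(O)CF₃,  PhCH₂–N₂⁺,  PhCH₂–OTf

PhCH₂–N₂⁺ > PhCH₂–OTf > PhCH₂–Br > PhCH₂–OC(O)CF₃

Same R in every case — rank the leaving groups.
Rank by basicity of the departing species: weakest base leaves most easily.
PhCH₂–N₂⁺ loses N₂: no meaningful conjugate acid; N₂ departs as an exceptionally stable neutral molecule
PhCH₂–OTf loses OTf⁻: pKₐ(CF₃SO₃H (triflic acid)) ≈ -14
PhCH₂–Br loses Br⁻: pKₐ(HBr) ≈ -9
PhCH₂–OC(O)CF₃ loses CF₃COO⁻: pKₐ(CF₃COOH) ≈ 0.2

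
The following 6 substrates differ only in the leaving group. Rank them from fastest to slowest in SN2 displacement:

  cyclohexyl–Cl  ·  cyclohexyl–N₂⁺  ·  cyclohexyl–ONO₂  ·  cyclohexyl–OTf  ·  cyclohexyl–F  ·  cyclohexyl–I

The skeletons are identical, so relative rate is governed entirely by leaving-group ability.
A good leaving group is a weak base: the lower the pKₐ of its conjugate acid, the more readily it departs.
cyclohexyl–N₂⁺ loses N₂: no meaningful conjugate acid; N₂ departs as an exceptionally stable neutral molecule
cyclohexyl–OTf loses OTf⁻: pKₐ(CF₃SO₃H (triflic acid)) ≈ -14
cyclohexyl–I loses I⁻: pKₐ(HI) ≈ -10
cyclohexyl–Cl loses Cl⁻: pKₐ(HCl) ≈ -7
cyclohexyl–ONO₂ loses NO₃⁻: pKₐ(HNO₃) ≈ -1.3
cyclohexyl–F loses F⁻: pKₐ(HF) ≈ 3.2

cyclohexyl–N₂⁺ > cyclohexyl–OTf > cyclohexyl–I > cyclohexyl–Cl > cyclohexyl–ONO₂ > cyclohexyl–F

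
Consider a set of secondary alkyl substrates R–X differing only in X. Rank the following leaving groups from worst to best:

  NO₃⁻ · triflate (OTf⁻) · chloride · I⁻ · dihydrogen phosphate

Leaving-group ability tracks the stability of the departed species; conjugate-acid pKₐ is the usual yardstick (lower pKₐ → better LG).
triflate (OTf⁻): pKₐ(CF₃SO₃H (triflic acid)) ≈ -14 — charge spread over three oxygens and a CF₃ group; the premier leaving group in synthesis
I⁻: pKₐ(HI) ≈ -10 — large, highly polarisable; very weak base
chloride: pKₐ(HCl) ≈ -7
NO₃⁻: pKₐ(HNO₃) ≈ -1.3 — resonance-delocalised over three oxygens
dihydrogen phosphate: pKₐ(H₃PO₄) ≈ 2.1 — moderate base; biological leaving group after further activation
Reversing gives the worst-to-best order requested.

dihydrogen phosphate < NO₃⁻ < chloride < I⁻ < triflate (OTf⁻)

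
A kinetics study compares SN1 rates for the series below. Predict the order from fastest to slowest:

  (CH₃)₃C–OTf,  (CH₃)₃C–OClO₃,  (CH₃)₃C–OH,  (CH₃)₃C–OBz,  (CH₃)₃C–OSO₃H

(CH₃)₃C–OTf > (CH₃)₃C–OClO₃ > (CH₃)₃C–OSO₃H > (CH₃)₃C–OBz > (CH₃)₃C–OH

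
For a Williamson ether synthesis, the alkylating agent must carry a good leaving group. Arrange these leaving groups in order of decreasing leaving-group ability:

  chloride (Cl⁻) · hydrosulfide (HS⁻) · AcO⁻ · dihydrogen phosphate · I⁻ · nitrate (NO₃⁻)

The more stable X⁻ (or X) is on its own — i.e. the weaker a base it is — the better a leaving group it makes.
I⁻: pKₐ(HI) ≈ -10 — large, highly polarisable; very weak base
chloride (Cl⁻): pKₐ(HCl) ≈ -7 — moderately weak base
nitrate (NO₃⁻): pKₐ(HNO₃) ≈ -1.3 — resonance-delocalised over three oxygens
dihydrogen phosphate: pKₐ(H₃PO₄) ≈ 2.1
AcO⁻: pKₐ(CH₃COOH) ≈ 4.8
hydrosulfide (HS⁻): pKₐ(H₂S) ≈ 7 — larger and more polarisable than the oxygen analogue

I⁻ > chloride (Cl⁻) > nitrate (NO₃⁻) > dihydrogen phosphate > AcO⁻ > hydrosulfide (HS⁻)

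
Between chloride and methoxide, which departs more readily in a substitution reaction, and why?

chloride is the better leaving group.
pKₐ(HCl) ≈ -7 versus pKₐ(CH₃OH) ≈ 15.5: chloride is the much weaker base.
Moderately weak base.

chloride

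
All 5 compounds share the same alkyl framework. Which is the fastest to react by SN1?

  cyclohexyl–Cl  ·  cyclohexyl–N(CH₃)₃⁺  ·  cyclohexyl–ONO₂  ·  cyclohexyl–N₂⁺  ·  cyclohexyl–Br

cyclohexyl–N₂⁺

With the same alkyl group throughout, only the leaving group differentiates the rates.
Leaving-group ability tracks the stability of the departed species; conjugate-acid pKₐ is the usual yardstick (lower pKₐ → better LG).
cyclohexyl–N₂⁺ loses N₂: no meaningful conjugate acid; N₂ departs as an exceptionally stable neutral molecule
cyclohexyl–Br loses Br⁻: pKₐ(HBr) ≈ -9
cyclohexyl–Cl loses Cl⁻: pKₐ(HCl) ≈ -7
cyclohexyl–ONO₂ loses NO₃⁻: pKₐ(HNO₃) ≈ -1.3
cyclohexyl–N(CH₃)₃⁺ loses NR'₃: pKₐ(R'₃NH⁺) ≈ 10.7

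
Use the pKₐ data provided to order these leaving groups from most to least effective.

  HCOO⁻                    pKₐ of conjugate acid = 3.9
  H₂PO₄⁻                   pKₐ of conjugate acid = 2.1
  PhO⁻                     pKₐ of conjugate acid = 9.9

H₂PO₄⁻ > HCOO⁻ > PhO⁻

Lower conjugate-acid pKₐ ⇒ weaker base ⇒ better leaving group.
Sorting by the given values: H₂PO₄⁻ (2.1), HCOO⁻ (3.9), PhO⁻ (9.9).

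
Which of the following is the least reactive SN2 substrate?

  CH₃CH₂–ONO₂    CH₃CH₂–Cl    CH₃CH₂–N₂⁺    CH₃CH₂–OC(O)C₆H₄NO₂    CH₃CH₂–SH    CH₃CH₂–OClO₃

CH₃CH₂–SH

With the same alkyl group throughout, only the leaving group differentiates the rates.
Leaving-group ability tracks the stability of the departed species; conjugate-acid pKₐ is the usual yardstick (lower pKₐ → better LG).
CH₃CH₂–N₂⁺ loses N₂: no meaningful conjugate acid; N₂ departs as an exceptionally stable neutral molecule
CH₃CH₂–OClO₃ loses ClO₄⁻: pKₐ(HClO₄) ≈ -10
CH₃CH₂–Cl loses Cl⁻: pKₐ(HCl) ≈ -7
CH₃CH₂–ONO₂ loses NO₃⁻: pKₐ(HNO₃) ≈ -1.3
CH₃CH₂–OC(O)C₆H₄NO₂ loses p-O₂N–C₆H₄–COO⁻: pKₐ(p-nitrobenzoic acid) ≈ 3.4
CH₃CH₂–SH loses HS⁻: pKₐ(H₂S) ≈ 7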